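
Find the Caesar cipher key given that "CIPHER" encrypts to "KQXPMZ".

Step 1: Compare first letters: C (position 2) -> K (position 10).
Step 2: Shift = (10 - 2) mod 26 = 8.
The shift value is 8.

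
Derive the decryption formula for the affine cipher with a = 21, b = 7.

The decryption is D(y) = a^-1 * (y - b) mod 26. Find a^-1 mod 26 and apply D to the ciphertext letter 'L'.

Step 1: Find a^-1, the modular inverse of 21 mod 26.
Step 2: We need 21 * a^-1 = 1 (mod 26).
Step 3: 21 * 5 = 105 = 4 * 26 + 1, so a^-1 = 5.
Step 4: D(y) = 5(y - 7) mod 26.
Step 5: Apply to 'L' (y = 11): D(11) = 5 * (11 - 7) mod 26 = 5 * 4 mod 26 = 20 -> 'U'.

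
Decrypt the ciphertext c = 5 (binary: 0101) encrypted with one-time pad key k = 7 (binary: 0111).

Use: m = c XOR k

Step 1: XOR ciphertext with key:
  Ciphertext: 0101
  Key:        0111
  XOR:        0010
Step 2: Plaintext = 0010 = 2 in decimal.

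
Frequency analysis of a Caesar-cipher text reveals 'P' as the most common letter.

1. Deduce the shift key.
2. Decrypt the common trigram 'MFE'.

Step 1: In English, 'E' is the most frequent letter (12.7%).
Step 2: The most frequent ciphertext letter is 'P' (position 15).
Step 3: Shift = (15 - 4) mod 26 = 11.
Step 4: Decrypt 'MFE' by shifting back 11:
  M -> B
  F -> U
  E -> T
Step 5: 'MFE' decrypts to 'BUT'.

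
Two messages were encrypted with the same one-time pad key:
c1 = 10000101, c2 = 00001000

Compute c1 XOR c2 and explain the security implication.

Step 1: c1 XOR c2 = (m1 XOR k) XOR (m2 XOR k).
Step 2: By XOR associativity/commutativity: = m1 XOR m2 XOR k XOR k = m1 XOR m2.
Step 3: 10000101 XOR 00001000 = 10001101 = 141.
Step 4: The key cancels out! An attacker learns m1 XOR m2 = 141, revealing the relationship between plaintexts.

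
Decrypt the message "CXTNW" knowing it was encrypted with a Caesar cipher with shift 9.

Step 1: Reverse the shift by subtracting 9 from each letter position.
  C (position 2) -> position (2-9) mod 26 = 19 -> T
  X (position 23) -> position (23-9) mod 26 = 14 -> O
  T (position 19) -> position (19-9) mod 26 = 10 -> K
  N (position 13) -> position (13-9) mod 26 = 4 -> E
  W (position 22) -> position (22-9) mod 26 = 13 -> N
Decrypted message: TOKEN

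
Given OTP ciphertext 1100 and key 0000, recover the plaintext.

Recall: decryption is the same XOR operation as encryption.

Step 1: XOR ciphertext with key:
  Ciphertext: 1100
  Key:        0000
  XOR:        1100
Step 2: Plaintext = 1100 = 12 in decimal.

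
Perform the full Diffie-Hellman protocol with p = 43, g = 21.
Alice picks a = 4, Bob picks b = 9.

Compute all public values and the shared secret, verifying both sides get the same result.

Step 1: A = g^a mod p = 21^4 mod 43 = 35.
Step 2: B = g^b mod p = 21^9 mod 43 = 11.
Step 3: Alice computes s = B^a mod p = 11^4 mod 43 = 21.
Step 4: Bob computes s = A^b mod p = 35^9 mod 43 = 21.
Both sides agree: shared secret = 21.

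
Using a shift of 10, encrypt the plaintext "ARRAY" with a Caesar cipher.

Step 1: For each letter, shift forward by 10 positions (mod 26).
  A (position 0) -> position (0+10) mod 26 = 10 -> K
  R (position 17) -> position (17+10) mod 26 = 1 -> B
  R (position 17) -> position (17+10) mod 26 = 1 -> B
  A (position 0) -> position (0+10) mod 26 = 10 -> K
  Y (position 24) -> position (24+10) mod 26 = 8 -> I
Result: KBBKI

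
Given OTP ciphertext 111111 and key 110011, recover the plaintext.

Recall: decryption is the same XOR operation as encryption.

Step 1: XOR ciphertext with key:
  Ciphertext: 111111
  Key:        110011
  XOR:        001100
Step 2: Plaintext = 001100 = 12 in decimal.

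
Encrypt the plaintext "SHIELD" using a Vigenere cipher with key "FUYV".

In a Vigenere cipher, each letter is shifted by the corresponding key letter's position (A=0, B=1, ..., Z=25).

Step 1: Repeat key to match plaintext length:
  Plaintext: SHIELD
  Key:       FUYVFU
Step 2: Encrypt each letter:
  S(18) + F(5) = (18+5) mod 26 = 23 = X
  H(7) + U(20) = (7+20) mod 26 = 1 = B
  I(8) + Y(24) = (8+24) mod 26 = 6 = G
  E(4) + V(21) = (4+21) mod 26 = 25 = Z
  L(11) + F(5) = (11+5) mod 26 = 16 = Q
  D(3) + U(20) = (3+20) mod 26 = 23 = X
Ciphertext: XBGZQX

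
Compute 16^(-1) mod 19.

Step 1: We need x such that 16 * x = 1 (mod 19).
Step 2: Using the extended Euclidean algorithm or trial:
  16 * 6 = 96 = 5 * 19 + 1.
Step 3: Since 96 mod 19 = 1, the inverse is x = 6.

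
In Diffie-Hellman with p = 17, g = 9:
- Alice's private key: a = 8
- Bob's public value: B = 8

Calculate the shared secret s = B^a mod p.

Step 1: s = B^a mod p = 8^8 mod 17.
  8^1 mod 17 = 8
  8^2 mod 17 = (8 * 8) mod 17 = 13
  8^3 mod 17 = (13 * 8) mod 17 = 2
  8^4 mod 17 = (2 * 8) mod 17 = 16
  8^5 mod 17 = (16 * 8) mod 17 = 9
  8^6 mod 17 = (9 * 8) mod 17 = 4
  8^7 mod 17 = (4 * 8) mod 17 = 15
  8^8 mod 17 = (15 * 8) mod 17 = 1
Result: shared secret = 1.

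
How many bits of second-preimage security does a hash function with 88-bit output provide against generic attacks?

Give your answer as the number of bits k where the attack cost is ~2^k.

Step 1: The hash has a 88-bit output.
Step 2: Second-preimage resistance means: given a specific input x, it should be infeasible to find a different y with h(y) = h(x).
With a 88-bit output, a generic search for a second preimage costs about 2^88 evaluations (each trial matches the fixed target with probability 2^-88).
Step 3: Security level = 88 bits.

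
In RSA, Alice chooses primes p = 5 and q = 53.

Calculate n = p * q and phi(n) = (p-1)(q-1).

Step 1: n = p * q = 5 * 53 = 265.
Step 2: phi(n) = (p-1)(q-1) = 4 * 52 = 208.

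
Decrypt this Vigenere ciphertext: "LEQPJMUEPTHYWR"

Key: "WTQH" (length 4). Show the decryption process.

Step 1: Key 'WTQH' has length 4. Extended key: WTQHWTQHWTQHWT
Step 2: Decrypt each position:
  L(11) - W(22) = 15 = P
  E(4) - T(19) = 11 = L
  Q(16) - Q(16) = 0 = A
  P(15) - H(7) = 8 = I
  J(9) - W(22) = 13 = N
  M(12) - T(19) = 19 = T
  U(20) - Q(16) = 4 = E
  E(4) - H(7) = 23 = X
  P(15) - W(22) = 19 = T
  T(19) - T(19) = 0 = A
  H(7) - Q(16) = 17 = R
  Y(24) - H(7) = 17 = R
  W(22) - W(22) = 0 = A
  R(17) - T(19) = 24 = Y
Plaintext: PLAINTEXTARRAY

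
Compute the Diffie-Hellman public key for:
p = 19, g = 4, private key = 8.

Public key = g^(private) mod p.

Step 1: A = g^a mod p = 4^8 mod 19.
  4^1 mod 19 = 4
  4^2 mod 19 = (4 * 4) mod 19 = 16
  4^3 mod 19 = (16 * 4) mod 19 = 7
  4^4 mod 19 = (7 * 4) mod 19 = 9
  4^5 mod 19 = (9 * 4) mod 19 = 17
  4^6 mod 19 = (17 * 4) mod 19 = 11
  4^7 mod 19 = (11 * 4) mod 19 = 6
  4^8 mod 19 = (6 * 4) mod 19 = 5
Result: A = 5.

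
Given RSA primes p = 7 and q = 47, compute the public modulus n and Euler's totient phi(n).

Step 1: n = p * q = 7 * 47 = 329.
Step 2: phi(n) = (p-1)(q-1) = 6 * 46 = 276.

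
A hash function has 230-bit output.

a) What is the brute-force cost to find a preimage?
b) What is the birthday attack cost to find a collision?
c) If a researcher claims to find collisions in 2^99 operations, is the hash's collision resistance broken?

Step 1: Preimage resistance requires brute-force of 2^230 operations.
Step 2: Collision resistance (birthday bound) = 2^(230/2) = 2^115.
Step 3: The claimed attack costs 2^99 operations.
Step 4: Since 2^99 < 2^115, the claimed attack beats the generic birthday bound, so collision resistance is broken.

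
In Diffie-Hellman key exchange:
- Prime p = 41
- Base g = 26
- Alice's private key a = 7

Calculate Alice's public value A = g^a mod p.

Step 1: A = g^a mod p = 26^7 mod 41.
  26^1 mod 41 = 26
  26^2 mod 41 = (26 * 26) mod 41 = 20
  26^3 mod 41 = (20 * 26) mod 41 = 28
  26^4 mod 41 = (28 * 26) mod 41 = 31
  26^5 mod 41 = (31 * 26) mod 41 = 27
  26^6 mod 41 = (27 * 26) mod 41 = 5
  26^7 mod 41 = (5 * 26) mod 41 = 7
Result: A = 7.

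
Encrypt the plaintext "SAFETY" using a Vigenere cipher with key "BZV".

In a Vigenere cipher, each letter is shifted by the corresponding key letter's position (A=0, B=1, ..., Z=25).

Step 1: Repeat key to match plaintext length:
  Plaintext: SAFETY
  Key:       BZVBZV
Step 2: Encrypt each letter:
  S(18) + B(1) = (18+1) mod 26 = 19 = T
  A(0) + Z(25) = (0+25) mod 26 = 25 = Z
  F(5) + V(21) = (5+21) mod 26 = 0 = A
  E(4) + B(1) = (4+1) mod 26 = 5 = F
  T(19) + Z(25) = (19+25) mod 26 = 18 = S
  Y(24) + V(21) = (24+21) mod 26 = 19 = T
Ciphertext: TZAFST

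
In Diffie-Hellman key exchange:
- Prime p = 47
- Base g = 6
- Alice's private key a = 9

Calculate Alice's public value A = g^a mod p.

Step 1: A = g^a mod p = 6^9 mod 47.
  6^1 mod 47 = 6
  6^2 mod 47 = (6 * 6) mod 47 = 36
  6^3 mod 47 = (36 * 6) mod 47 = 28
  6^4 mod 47 = (28 * 6) mod 47 = 27
  6^5 mod 47 = (27 * 6) mod 47 = 21
  6^6 mod 47 = (21 * 6) mod 47 = 32
  6^7 mod 47 = (32 * 6) mod 47 = 4
  6^8 mod 47 = (4 * 6) mod 47 = 24
  6^9 mod 47 = (24 * 6) mod 47 = 3
Result: A = 3.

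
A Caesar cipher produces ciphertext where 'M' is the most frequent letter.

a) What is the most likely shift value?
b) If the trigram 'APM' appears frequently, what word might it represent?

Step 1: In English, 'E' is the most frequent letter (12.7%).
Step 2: The most frequent ciphertext letter is 'M' (position 12).
Step 3: Shift = (12 - 4) mod 26 = 8.
Step 4: Decrypt 'APM' by shifting back 8:
  A -> S
  P -> H
  M -> E
Step 5: 'APM' decrypts to 'SHE'.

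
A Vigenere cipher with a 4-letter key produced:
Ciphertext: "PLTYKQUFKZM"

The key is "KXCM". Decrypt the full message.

Step 1: Key 'KXCM' has length 4. Extended key: KXCMKXCMKXC
Step 2: Decrypt each position:
  P(15) - K(10) = 5 = F
  L(11) - X(23) = 14 = O
  T(19) - C(2) = 17 = R
  Y(24) - M(12) = 12 = M
  K(10) - K(10) = 0 = A
  Q(16) - X(23) = 19 = T
  U(20) - C(2) = 18 = S
  F(5) - M(12) = 19 = T
  K(10) - K(10) = 0 = A
  Z(25) - X(23) = 2 = C
  M(12) - C(2) = 10 = K
Plaintext: FORMATSTACK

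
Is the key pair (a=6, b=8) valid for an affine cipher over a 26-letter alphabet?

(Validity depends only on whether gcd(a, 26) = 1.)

Step 1: Compute gcd(6, 26).
Step 2: gcd(6, 26) = 2.
Since gcd = 2 != 1, 6 shares a common factor with 26, so it cannot be used.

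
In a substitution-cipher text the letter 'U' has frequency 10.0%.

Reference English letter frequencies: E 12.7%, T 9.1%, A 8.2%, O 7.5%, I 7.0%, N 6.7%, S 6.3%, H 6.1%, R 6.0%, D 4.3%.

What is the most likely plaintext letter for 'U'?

Step 1: The observed frequency is 10.0%.
Step 2: Compare with English frequencies:
  E: 12.7% (difference: 2.7%)
  T: 9.1% (difference: 0.9%) <-- closest
  A: 8.2% (difference: 1.8%)
  O: 7.5% (difference: 2.5%)
  I: 7.0% (difference: 3.0%)
  N: 6.7% (difference: 3.3%)
  S: 6.3% (difference: 3.7%)
  H: 6.1% (difference: 3.9%)
  R: 6.0% (difference: 4.0%)
  D: 4.3% (difference: 5.7%)
Step 3: 'U' most likely represents 'T' (frequency 9.1%).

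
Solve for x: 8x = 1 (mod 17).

Step 1: We need x such that 8 * x = 1 (mod 17).
Step 2: Using the extended Euclidean algorithm or trial:
  8 * 15 = 120 = 7 * 17 + 1.
Step 3: Since 120 mod 17 = 1, the inverse is x = 15.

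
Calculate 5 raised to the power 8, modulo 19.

Step 1: Compute 5^8 mod 19 step by step, reducing modulo 19 at each step.
  5^1 mod 19 = 5
  5^2 mod 19 = (5 * 5) mod 19 = 6
  5^3 mod 19 = (6 * 5) mod 19 = 11
  5^4 mod 19 = (11 * 5) mod 19 = 17
  5^5 mod 19 = (17 * 5) mod 19 = 9
  5^6 mod 19 = (9 * 5) mod 19 = 7
  5^7 mod 19 = (7 * 5) mod 19 = 16
  5^8 mod 19 = (16 * 5) mod 19 = 4
Step 2: Result = 4.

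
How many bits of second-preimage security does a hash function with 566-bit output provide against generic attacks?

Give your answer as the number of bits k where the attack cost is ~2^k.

Step 1: The hash has a 566-bit output.
Step 2: Second-preimage resistance means: given a specific input x, it should be infeasible to find a different y with h(y) = h(x).
With a 566-bit output, a generic search for a second preimage costs about 2^566 evaluations (each trial matches the fixed target with probability 2^-566).
Step 3: Security level = 566 bits.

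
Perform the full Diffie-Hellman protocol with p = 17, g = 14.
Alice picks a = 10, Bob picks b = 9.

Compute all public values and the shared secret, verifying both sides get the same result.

Step 1: A = g^a mod p = 14^10 mod 17 = 8.
Step 2: B = g^b mod p = 14^9 mod 17 = 3.
Step 3: Alice computes s = B^a mod p = 3^10 mod 17 = 8.
Step 4: Bob computes s = A^b mod p = 8^9 mod 17 = 8.
Both sides agree: shared secret = 8.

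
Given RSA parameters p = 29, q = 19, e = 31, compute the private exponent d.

Step 1: n = 29 * 19 = 551.
Step 2: phi(n) = 28 * 18 = 504.
Step 3: Find d such that 31 * d = 1 (mod 504).
Step 4: d = 31^(-1) mod 504 = 439.
Verification: 31 * 439 = 13609 = 27 * 504 + 1.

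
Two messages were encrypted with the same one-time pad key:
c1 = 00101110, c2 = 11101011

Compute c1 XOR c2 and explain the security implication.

Step 1: c1 XOR c2 = (m1 XOR k) XOR (m2 XOR k).
Step 2: By XOR associativity/commutativity: = m1 XOR m2 XOR k XOR k = m1 XOR m2.
Step 3: 00101110 XOR 11101011 = 11000101 = 197.
Step 4: The key cancels out! An attacker learns m1 XOR m2 = 197, revealing the relationship between plaintexts.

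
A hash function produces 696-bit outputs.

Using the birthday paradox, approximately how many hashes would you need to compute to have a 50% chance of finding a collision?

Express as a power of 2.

Step 1: The birthday paradox gives collision probability ~50% after sqrt(2^n) = 2^(n/2) hashes.
Step 2: For 696-bit output: 2^(696/2) = 2^348.
Step 3: Approximately 2^348 hash computations needed.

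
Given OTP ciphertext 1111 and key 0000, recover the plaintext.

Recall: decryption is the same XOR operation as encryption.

Step 1: XOR ciphertext with key:
  Ciphertext: 1111
  Key:        0000
  XOR:        1111
Step 2: Plaintext = 1111 = 15 in decimal.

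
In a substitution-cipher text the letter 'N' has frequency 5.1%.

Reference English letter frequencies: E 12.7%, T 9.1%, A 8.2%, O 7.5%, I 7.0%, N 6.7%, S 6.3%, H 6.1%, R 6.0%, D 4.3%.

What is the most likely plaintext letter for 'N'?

Step 1: The observed frequency is 5.1%.
Step 2: Compare with English frequencies:
  E: 12.7% (difference: 7.6%)
  T: 9.1% (difference: 4.0%)
  A: 8.2% (difference: 3.1%)
  O: 7.5% (difference: 2.4%)
  I: 7.0% (difference: 1.9%)
  N: 6.7% (difference: 1.6%)
  S: 6.3% (difference: 1.2%)
  H: 6.1% (difference: 1.0%)
  R: 6.0% (difference: 0.9%)
  D: 4.3% (difference: 0.8%) <-- closest
Step 3: 'N' most likely represents 'D' (frequency 4.3%).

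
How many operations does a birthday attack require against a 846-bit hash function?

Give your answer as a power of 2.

Step 1: The birthday paradox gives collision probability ~50% after sqrt(2^n) = 2^(n/2) hashes.
Step 2: For 846-bit output: 2^(846/2) = 2^423.
Step 3: Approximately 2^423 hash computations needed.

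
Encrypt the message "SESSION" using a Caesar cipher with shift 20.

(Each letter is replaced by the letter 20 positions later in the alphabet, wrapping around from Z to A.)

Step 1: For each letter, shift forward by 20 positions (mod 26).
  S (position 18) -> position (18+20) mod 26 = 12 -> M
  E (position 4) -> position (4+20) mod 26 = 24 -> Y
  S (position 18) -> position (18+20) mod 26 = 12 -> M
  S (position 18) -> position (18+20) mod 26 = 12 -> M
  I (position 8) -> position (8+20) mod 26 = 2 -> C
  O (position 14) -> position (14+20) mod 26 = 8 -> I
  N (position 13) -> position (13+20) mod 26 = 7 -> H
Result: MYMMCIH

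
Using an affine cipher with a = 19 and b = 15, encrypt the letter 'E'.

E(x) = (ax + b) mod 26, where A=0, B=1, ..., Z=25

Step 1: Convert 'E' to number: x = 4.
Step 2: E(4) = (19 * 4 + 15) mod 26 = 91 mod 26 = 13.
Step 3: Convert 13 back to letter: N.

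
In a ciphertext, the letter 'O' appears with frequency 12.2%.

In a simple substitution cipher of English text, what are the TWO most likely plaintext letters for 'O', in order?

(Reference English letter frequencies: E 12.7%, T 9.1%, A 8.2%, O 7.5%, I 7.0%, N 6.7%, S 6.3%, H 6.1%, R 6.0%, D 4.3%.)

Step 1: Observed frequency of 'O' is 12.2%.
Step 2: Compute distances to each reference frequency and sort:
  E (12.7%): difference = 0.5% <-- BEST
  T (9.1%): difference = 3.1% <-- RUNNER-UP
  A (8.2%): difference = 4.0%
  O (7.5%): difference = 4.7%
  I (7.0%): difference = 5.2%
Step 3: Most likely is 'E' (12.7%, diff 0.5%); second most likely is 'T' (9.1%, diff 3.1%).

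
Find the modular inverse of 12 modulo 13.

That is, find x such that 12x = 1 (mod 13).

Step 1: We need x such that 12 * x = 1 (mod 13).
Step 2: Using the extended Euclidean algorithm or trial:
  12 * 12 = 144 = 11 * 13 + 1.
Step 3: Since 144 mod 13 = 1, the inverse is x = 12.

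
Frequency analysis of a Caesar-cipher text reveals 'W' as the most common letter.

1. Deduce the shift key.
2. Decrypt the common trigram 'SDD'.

Step 1: In English, 'E' is the most frequent letter (12.7%).
Step 2: The most frequent ciphertext letter is 'W' (position 22).
Step 3: Shift = (22 - 4) mod 26 = 18.
Step 4: Decrypt 'SDD' by shifting back 18:
  S -> A
  D -> L
  D -> L
Step 5: 'SDD' decrypts to 'ALL'.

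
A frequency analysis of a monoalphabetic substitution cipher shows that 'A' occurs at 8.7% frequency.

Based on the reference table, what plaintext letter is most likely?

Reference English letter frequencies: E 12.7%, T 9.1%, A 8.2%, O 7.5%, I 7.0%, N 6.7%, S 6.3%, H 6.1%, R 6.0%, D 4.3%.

Step 1: The observed frequency is 8.7%.
Step 2: Compare with English frequencies:
  E: 12.7% (difference: 4.0%)
  T: 9.1% (difference: 0.4%) <-- closest
  A: 8.2% (difference: 0.5%)
  O: 7.5% (difference: 1.2%)
  I: 7.0% (difference: 1.7%)
  N: 6.7% (difference: 2.0%)
  S: 6.3% (difference: 2.4%)
  H: 6.1% (difference: 2.6%)
  R: 6.0% (difference: 2.7%)
  D: 4.3% (difference: 4.4%)
Step 3: 'A' most likely represents 'T' (frequency 9.1%).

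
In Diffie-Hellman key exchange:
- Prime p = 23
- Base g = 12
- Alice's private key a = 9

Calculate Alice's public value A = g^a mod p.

Step 1: A = g^a mod p = 12^9 mod 23.
  12^1 mod 23 = 12
  12^2 mod 23 = (12 * 12) mod 23 = 6
  12^3 mod 23 = (6 * 12) mod 23 = 3
  12^4 mod 23 = (3 * 12) mod 23 = 13
  12^5 mod 23 = (13 * 12) mod 23 = 18
  12^6 mod 23 = (18 * 12) mod 23 = 9
  12^7 mod 23 = (9 * 12) mod 23 = 16
  12^8 mod 23 = (16 * 12) mod 23 = 8
  12^9 mod 23 = (8 * 12) mod 23 = 4
Result: A = 4.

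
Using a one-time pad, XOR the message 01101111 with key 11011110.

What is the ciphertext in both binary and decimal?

Step 1: Write out the XOR operation bit by bit:
  Message: 01101111
  Key:     11011110
  XOR:     10110001
Step 2: Convert to decimal: 10110001 = 177.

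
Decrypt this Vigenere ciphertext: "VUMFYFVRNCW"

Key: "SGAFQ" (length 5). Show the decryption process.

Step 1: Key 'SGAFQ' has length 5. Extended key: SGAFQSGAFQS
Step 2: Decrypt each position:
  V(21) - S(18) = 3 = D
  U(20) - G(6) = 14 = O
  M(12) - A(0) = 12 = M
  F(5) - F(5) = 0 = A
  Y(24) - Q(16) = 8 = I
  F(5) - S(18) = 13 = N
  V(21) - G(6) = 15 = P
  R(17) - A(0) = 17 = R
  N(13) - F(5) = 8 = I
  C(2) - Q(16) = 12 = M
  W(22) - S(18) = 4 = E
Plaintext: DOMAINPRIME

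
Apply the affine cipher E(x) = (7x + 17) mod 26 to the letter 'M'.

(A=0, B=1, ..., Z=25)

Step 1: Convert 'M' to number: x = 12.
Step 2: E(12) = (7 * 12 + 17) mod 26 = 101 mod 26 = 23.
Step 3: Convert 23 back to letter: X.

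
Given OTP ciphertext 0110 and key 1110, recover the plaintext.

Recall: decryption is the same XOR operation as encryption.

Step 1: XOR ciphertext with key:
  Ciphertext: 0110
  Key:        1110
  XOR:        1000
Step 2: Plaintext = 1000 = 8 in decimal.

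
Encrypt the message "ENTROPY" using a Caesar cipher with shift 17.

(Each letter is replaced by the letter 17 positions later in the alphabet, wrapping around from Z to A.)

Step 1: For each letter, shift forward by 17 positions (mod 26).
  E (position 4) -> position (4+17) mod 26 = 21 -> V
  N (position 13) -> position (13+17) mod 26 = 4 -> E
  T (position 19) -> position (19+17) mod 26 = 10 -> K
  R (position 17) -> position (17+17) mod 26 = 8 -> I
  O (position 14) -> position (14+17) mod 26 = 5 -> F
  P (position 15) -> position (15+17) mod 26 = 6 -> G
  Y (position 24) -> position (24+17) mod 26 = 15 -> P
Result: VEKIFGP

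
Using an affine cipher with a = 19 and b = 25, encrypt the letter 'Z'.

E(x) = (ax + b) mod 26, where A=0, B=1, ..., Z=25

Step 1: Convert 'Z' to number: x = 25.
Step 2: E(25) = (19 * 25 + 25) mod 26 = 500 mod 26 = 6.
Step 3: Convert 6 back to letter: G.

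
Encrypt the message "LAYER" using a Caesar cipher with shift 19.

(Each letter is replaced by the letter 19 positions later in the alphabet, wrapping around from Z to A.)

Step 1: For each letter, shift forward by 19 positions (mod 26).
  L (position 11) -> position (11+19) mod 26 = 4 -> E
  A (position 0) -> position (0+19) mod 26 = 19 -> T
  Y (position 24) -> position (24+19) mod 26 = 17 -> R
  E (position 4) -> position (4+19) mod 26 = 23 -> X
  R (position 17) -> position (17+19) mod 26 = 10 -> K
Result: ETRXK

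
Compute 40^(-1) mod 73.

Step 1: We need x such that 40 * x = 1 (mod 73).
Step 2: Using the extended Euclidean algorithm or trial:
  40 * 42 = 1680 = 23 * 73 + 1.
Step 3: Since 1680 mod 73 = 1, the inverse is x = 42.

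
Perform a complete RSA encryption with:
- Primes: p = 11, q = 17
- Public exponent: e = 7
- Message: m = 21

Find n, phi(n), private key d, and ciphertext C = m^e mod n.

Step 1: n = 11 * 17 = 187.
Step 2: phi(n) = (11-1)(17-1) = 10 * 16 = 160.
Step 3: Find d = 7^(-1) mod 160 = 23.
  Verify: 7 * 23 = 161 = 1 (mod 160).
Step 4: C = 21^7 mod 187 = 98.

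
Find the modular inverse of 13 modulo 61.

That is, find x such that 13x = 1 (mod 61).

Step 1: We need x such that 13 * x = 1 (mod 61).
Step 2: Using the extended Euclidean algorithm or trial:
  13 * 47 = 611 = 10 * 61 + 1.
Step 3: Since 611 mod 61 = 1, the inverse is x = 47.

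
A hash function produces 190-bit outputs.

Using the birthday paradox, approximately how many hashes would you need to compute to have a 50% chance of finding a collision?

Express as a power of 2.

Step 1: The birthday paradox gives collision probability ~50% after sqrt(2^n) = 2^(n/2) hashes.
Step 2: For 190-bit output: 2^(190/2) = 2^95.
Step 3: Approximately 2^95 hash computations needed.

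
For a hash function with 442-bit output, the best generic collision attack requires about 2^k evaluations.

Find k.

Step 1: The hash has a 442-bit output.
Step 2: Collision resistance means it should be infeasible to find any x != y with h(x) = h(y).
By the birthday bound, a generic collision search succeeds after about sqrt(2^442) = 2^(442/2) = 2^221 evaluations.
Step 3: Security level = 221 bits.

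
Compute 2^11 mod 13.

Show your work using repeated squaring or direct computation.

Step 1: Compute 2^11 mod 13 step by step, reducing modulo 13 at each step.
  2^1 mod 13 = 2
  2^2 mod 13 = (2 * 2) mod 13 = 4
  2^3 mod 13 = (4 * 2) mod 13 = 8
  2^4 mod 13 = (8 * 2) mod 13 = 3
  2^5 mod 13 = (3 * 2) mod 13 = 6
  2^6 mod 13 = (6 * 2) mod 13 = 12
  2^7 mod 13 = (12 * 2) mod 13 = 11
  2^8 mod 13 = (11 * 2) mod 13 = 9
  2^9 mod 13 = (9 * 2) mod 13 = 5
  2^10 mod 13 = (5 * 2) mod 13 = 10
  2^11 mod 13 = (10 * 2) mod 13 = 7
Step 2: Result = 7.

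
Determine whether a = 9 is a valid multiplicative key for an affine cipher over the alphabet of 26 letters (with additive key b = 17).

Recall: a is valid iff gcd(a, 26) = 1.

Step 1: Compute gcd(9, 26).
Step 2: gcd(9, 26) = 1.
Since gcd = 1, 9 is coprime with 26, so it is a valid key.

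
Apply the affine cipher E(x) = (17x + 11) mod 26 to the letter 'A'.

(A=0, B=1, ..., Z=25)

Step 1: Convert 'A' to number: x = 0.
Step 2: E(0) = (17 * 0 + 11) mod 26 = 11 mod 26 = 11.
Step 3: Convert 11 back to letter: L.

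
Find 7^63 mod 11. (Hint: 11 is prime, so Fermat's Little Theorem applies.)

Step 1: Since 11 is prime, by Fermat's Little Theorem: 7^10 = 1 (mod 11).
Step 2: Reduce exponent: 63 mod 10 = 3.
Step 3: So 7^63 = 7^3 (mod 11).
Step 4: 7^3 mod 11 = 2.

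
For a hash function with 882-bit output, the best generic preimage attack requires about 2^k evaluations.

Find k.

Step 1: The hash has a 882-bit output.
Step 2: Preimage resistance means: given a digest h(x), it should be infeasible to find any input that hashes to it.
With a 882-bit output there are 2^882 possible digests, so a generic brute-force preimage search costs about 2^882 evaluations.
Step 3: Security level = 882 bits.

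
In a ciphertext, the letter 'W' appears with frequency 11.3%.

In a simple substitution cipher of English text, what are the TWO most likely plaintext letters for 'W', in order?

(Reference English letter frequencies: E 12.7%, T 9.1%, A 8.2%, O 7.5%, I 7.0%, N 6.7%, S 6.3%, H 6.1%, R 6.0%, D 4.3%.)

Step 1: Observed frequency of 'W' is 11.3%.
Step 2: Compute distances to each reference frequency and sort:
  E (12.7%): difference = 1.4% <-- BEST
  T (9.1%): difference = 2.2% <-- RUNNER-UP
  A (8.2%): difference = 3.1%
  O (7.5%): difference = 3.8%
  I (7.0%): difference = 4.3%
Step 3: Most likely is 'E' (12.7%, diff 1.4%); second most likely is 'T' (9.1%, diff 2.2%).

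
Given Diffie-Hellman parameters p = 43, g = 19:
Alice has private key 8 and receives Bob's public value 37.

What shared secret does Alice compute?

Step 1: s = B^a mod p = 37^8 mod 43.
  37^1 mod 43 = 37
  37^2 mod 43 = (37 * 37) mod 43 = 36
  37^3 mod 43 = (36 * 37) mod 43 = 42
  37^4 mod 43 = (42 * 37) mod 43 = 6
  37^5 mod 43 = (6 * 37) mod 43 = 7
  37^6 mod 43 = (7 * 37) mod 43 = 1
  37^7 mod 43 = (1 * 37) mod 43 = 37
  37^8 mod 43 = (37 * 37) mod 43 = 36
Result: shared secret = 36.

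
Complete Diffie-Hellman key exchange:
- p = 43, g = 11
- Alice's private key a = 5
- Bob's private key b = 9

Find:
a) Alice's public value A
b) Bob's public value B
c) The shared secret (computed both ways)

Step 1: A = g^a mod p = 11^5 mod 43 = 16.
Step 2: B = g^b mod p = 11^9 mod 43 = 35.
Step 3: Alice computes s = B^a mod p = 35^5 mod 43 = 41.
Step 4: Bob computes s = A^b mod p = 16^9 mod 43 = 41.
Both sides agree: shared secret = 41.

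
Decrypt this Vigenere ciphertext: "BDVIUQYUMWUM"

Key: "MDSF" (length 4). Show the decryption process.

Step 1: Key 'MDSF' has length 4. Extended key: MDSFMDSFMDSF
Step 2: Decrypt each position:
  B(1) - M(12) = 15 = P
  D(3) - D(3) = 0 = A
  V(21) - S(18) = 3 = D
  I(8) - F(5) = 3 = D
  U(20) - M(12) = 8 = I
  Q(16) - D(3) = 13 = N
  Y(24) - S(18) = 6 = G
  U(20) - F(5) = 15 = P
  M(12) - M(12) = 0 = A
  W(22) - D(3) = 19 = T
  U(20) - S(18) = 2 = C
  M(12) - F(5) = 7 = H
Plaintext: PADDINGPATCH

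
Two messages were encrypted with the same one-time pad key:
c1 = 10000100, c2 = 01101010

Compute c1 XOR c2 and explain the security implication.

Step 1: c1 XOR c2 = (m1 XOR k) XOR (m2 XOR k).
Step 2: By XOR associativity/commutativity: = m1 XOR m2 XOR k XOR k = m1 XOR m2.
Step 3: 10000100 XOR 01101010 = 11101110 = 238.
Step 4: The key cancels out! An attacker learns m1 XOR m2 = 238, revealing the relationship between plaintexts.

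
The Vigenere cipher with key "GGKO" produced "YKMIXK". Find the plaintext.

Step 1: Extend key: GGKOGG
Step 2: Decrypt each letter (c - k) mod 26:
  Y(24) - G(6) = (24-6) mod 26 = 18 = S
  K(10) - G(6) = (10-6) mod 26 = 4 = E
  M(12) - K(10) = (12-10) mod 26 = 2 = C
  I(8) - O(14) = (8-14) mod 26 = 20 = U
  X(23) - G(6) = (23-6) mod 26 = 17 = R
  K(10) - G(6) = (10-6) mod 26 = 4 = E
Plaintext: SECURE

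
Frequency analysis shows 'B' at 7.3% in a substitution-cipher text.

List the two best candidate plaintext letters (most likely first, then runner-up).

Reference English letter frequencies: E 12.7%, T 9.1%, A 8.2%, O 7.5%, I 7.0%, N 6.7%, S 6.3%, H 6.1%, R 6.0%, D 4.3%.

Step 1: Observed frequency of 'B' is 7.3%.
Step 2: Compute distances to each reference frequency and sort:
  O (7.5%): difference = 0.2% <-- BEST
  I (7.0%): difference = 0.3% <-- RUNNER-UP
  N (6.7%): difference = 0.6%
  A (8.2%): difference = 0.9%
  S (6.3%): difference = 1.0%
Step 3: Most likely is 'O' (7.5%, diff 0.2%); second most likely is 'I' (7.0%, diff 0.3%).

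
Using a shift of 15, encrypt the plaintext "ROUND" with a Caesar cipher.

Step 1: For each letter, shift forward by 15 positions (mod 26).
  R (position 17) -> position (17+15) mod 26 = 6 -> G
  O (position 14) -> position (14+15) mod 26 = 3 -> D
  U (position 20) -> position (20+15) mod 26 = 9 -> J
  N (position 13) -> position (13+15) mod 26 = 2 -> C
  D (position 3) -> position (3+15) mod 26 = 18 -> S
Result: GDJCS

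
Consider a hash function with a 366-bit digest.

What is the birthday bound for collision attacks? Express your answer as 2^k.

Step 1: The birthday paradox gives collision probability ~50% after sqrt(2^n) = 2^(n/2) hashes.
Step 2: For 366-bit output: 2^(366/2) = 2^183.
Step 3: Approximately 2^183 hash computations needed.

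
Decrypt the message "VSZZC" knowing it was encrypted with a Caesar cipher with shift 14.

Step 1: Reverse the shift by subtracting 14 from each letter position.
  V (position 21) -> position (21-14) mod 26 = 7 -> H
  S (position 18) -> position (18-14) mod 26 = 4 -> E
  Z (position 25) -> position (25-14) mod 26 = 11 -> L
  Z (position 25) -> position (25-14) mod 26 = 11 -> L
  C (position 2) -> position (2-14) mod 26 = 14 -> O
Decrypted message: HELLO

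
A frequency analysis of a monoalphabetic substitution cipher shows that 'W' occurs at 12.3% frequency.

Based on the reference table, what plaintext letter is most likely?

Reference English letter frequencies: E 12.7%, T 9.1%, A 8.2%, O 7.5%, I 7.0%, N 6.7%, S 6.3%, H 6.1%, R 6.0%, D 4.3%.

Step 1: The observed frequency is 12.3%.
Step 2: Compare with English frequencies:
  E: 12.7% (difference: 0.4%) <-- closest
  T: 9.1% (difference: 3.2%)
  A: 8.2% (difference: 4.1%)
  O: 7.5% (difference: 4.8%)
  I: 7.0% (difference: 5.3%)
  N: 6.7% (difference: 5.6%)
  S: 6.3% (difference: 6.0%)
  H: 6.1% (difference: 6.2%)
  R: 6.0% (difference: 6.3%)
  D: 4.3% (difference: 8.0%)
Step 3: 'W' most likely represents 'E' (frequency 12.7%).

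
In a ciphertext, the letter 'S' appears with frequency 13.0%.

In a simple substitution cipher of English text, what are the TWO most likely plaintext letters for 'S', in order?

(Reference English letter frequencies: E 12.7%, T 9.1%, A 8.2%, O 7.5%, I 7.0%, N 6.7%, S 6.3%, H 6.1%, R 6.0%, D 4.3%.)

Step 1: Observed frequency of 'S' is 13.0%.
Step 2: Compute distances to each reference frequency and sort:
  E (12.7%): difference = 0.3% <-- BEST
  T (9.1%): difference = 3.9% <-- RUNNER-UP
  A (8.2%): difference = 4.8%
  O (7.5%): difference = 5.5%
  I (7.0%): difference = 6.0%
Step 3: Most likely is 'E' (12.7%, diff 0.3%); second most likely is 'T' (9.1%, diff 3.9%).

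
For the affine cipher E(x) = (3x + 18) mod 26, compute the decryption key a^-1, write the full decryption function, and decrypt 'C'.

Step 1: Find a^-1, the modular inverse of 3 mod 26.
Step 2: We need 3 * a^-1 = 1 (mod 26).
Step 3: 3 * 9 = 27 = 1 * 26 + 1, so a^-1 = 9.
Step 4: D(y) = 9(y - 18) mod 26.
Step 5: Apply to 'C' (y = 2): D(2) = 9 * (2 - 18) mod 26 = 9 * -16 mod 26 = 12 -> 'M'.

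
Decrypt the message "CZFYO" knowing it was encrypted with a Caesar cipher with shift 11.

Step 1: Reverse the shift by subtracting 11 from each letter position.
  C (position 2) -> position (2-11) mod 26 = 17 -> R
  Z (position 25) -> position (25-11) mod 26 = 14 -> O
  F (position 5) -> position (5-11) mod 26 = 20 -> U
  Y (position 24) -> position (24-11) mod 26 = 13 -> N
  O (position 14) -> position (14-11) mod 26 = 3 -> D
Decrypted message: ROUND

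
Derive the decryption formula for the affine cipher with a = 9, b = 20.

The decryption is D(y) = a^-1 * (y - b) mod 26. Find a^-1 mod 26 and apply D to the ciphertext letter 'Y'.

Step 1: Find a^-1, the modular inverse of 9 mod 26.
Step 2: We need 9 * a^-1 = 1 (mod 26).
Step 3: 9 * 3 = 27 = 1 * 26 + 1, so a^-1 = 3.
Step 4: D(y) = 3(y - 20) mod 26.
Step 5: Apply to 'Y' (y = 24): D(24) = 3 * (24 - 20) mod 26 = 3 * 4 mod 26 = 12 -> 'M'.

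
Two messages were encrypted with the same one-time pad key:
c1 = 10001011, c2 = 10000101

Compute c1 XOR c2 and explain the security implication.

Step 1: c1 XOR c2 = (m1 XOR k) XOR (m2 XOR k).
Step 2: By XOR associativity/commutativity: = m1 XOR m2 XOR k XOR k = m1 XOR m2.
Step 3: 10001011 XOR 10000101 = 00001110 = 14.
Step 4: The key cancels out! An attacker learns m1 XOR m2 = 14, revealing the relationship between plaintexts.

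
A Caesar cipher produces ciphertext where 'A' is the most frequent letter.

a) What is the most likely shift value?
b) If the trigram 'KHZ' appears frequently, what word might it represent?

Step 1: In English, 'E' is the most frequent letter (12.7%).
Step 2: The most frequent ciphertext letter is 'A' (position 0).
Step 3: Shift = (0 - 4) mod 26 = 22.
Step 4: Decrypt 'KHZ' by shifting back 22:
  K -> O
  H -> L
  Z -> D
Step 5: 'KHZ' decrypts to 'OLD'.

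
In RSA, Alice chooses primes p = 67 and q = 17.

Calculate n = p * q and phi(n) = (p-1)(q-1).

Step 1: n = p * q = 67 * 17 = 1139.
Step 2: phi(n) = (p-1)(q-1) = 66 * 16 = 1056.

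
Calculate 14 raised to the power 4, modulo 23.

Step 1: Compute 14^4 mod 23 step by step, reducing modulo 23 at each step.
  14^1 mod 23 = 14
  14^2 mod 23 = (14 * 14) mod 23 = 12
  14^3 mod 23 = (12 * 14) mod 23 = 7
  14^4 mod 23 = (7 * 14) mod 23 = 6
Step 2: Result = 6.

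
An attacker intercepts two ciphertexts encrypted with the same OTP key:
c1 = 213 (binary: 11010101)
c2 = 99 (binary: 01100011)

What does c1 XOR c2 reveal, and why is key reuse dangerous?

Step 1: c1 XOR c2 = (m1 XOR k) XOR (m2 XOR k).
Step 2: By XOR associativity/commutativity: = m1 XOR m2 XOR k XOR k = m1 XOR m2.
Step 3: 11010101 XOR 01100011 = 10110110 = 182.
Step 4: The key cancels out! An attacker learns m1 XOR m2 = 182, revealing the relationship between plaintexts.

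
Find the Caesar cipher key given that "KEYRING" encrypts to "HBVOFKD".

Step 1: Compare first letters: K (position 10) -> H (position 7).
Step 2: Shift = (7 - 10) mod 26 = 23.
The shift value is 23.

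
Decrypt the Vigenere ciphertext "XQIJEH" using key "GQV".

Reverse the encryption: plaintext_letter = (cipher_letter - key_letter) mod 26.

Step 1: Extend key: GQVGQV
Step 2: Decrypt each letter (c - k) mod 26:
  X(23) - G(6) = (23-6) mod 26 = 17 = R
  Q(16) - Q(16) = (16-16) mod 26 = 0 = A
  I(8) - V(21) = (8-21) mod 26 = 13 = N
  J(9) - G(6) = (9-6) mod 26 = 3 = D
  E(4) - Q(16) = (4-16) mod 26 = 14 = O
  H(7) - V(21) = (7-21) mod 26 = 12 = M
Plaintext: RANDOM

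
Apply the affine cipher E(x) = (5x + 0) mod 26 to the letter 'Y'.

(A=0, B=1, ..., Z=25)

Step 1: Convert 'Y' to number: x = 24.
Step 2: E(24) = (5 * 24 + 0) mod 26 = 120 mod 26 = 16.
Step 3: Convert 16 back to letter: Q.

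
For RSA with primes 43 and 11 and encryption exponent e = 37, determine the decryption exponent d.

Step 1: n = 43 * 11 = 473.
Step 2: phi(n) = 42 * 10 = 420.
Step 3: Find d such that 37 * d = 1 (mod 420).
Step 4: d = 37^(-1) mod 420 = 193.
Verification: 37 * 193 = 7141 = 17 * 420 + 1.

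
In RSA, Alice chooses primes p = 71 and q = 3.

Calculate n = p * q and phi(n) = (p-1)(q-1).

Step 1: n = p * q = 71 * 3 = 213.
Step 2: phi(n) = (p-1)(q-1) = 70 * 2 = 140.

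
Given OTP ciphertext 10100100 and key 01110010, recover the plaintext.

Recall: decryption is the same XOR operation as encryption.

Step 1: XOR ciphertext with key:
  Ciphertext: 10100100
  Key:        01110010
  XOR:        11010110
Step 2: Plaintext = 11010110 = 214 in decimal.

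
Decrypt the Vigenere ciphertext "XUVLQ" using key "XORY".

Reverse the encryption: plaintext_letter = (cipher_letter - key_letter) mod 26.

Step 1: Extend key: XORYX
Step 2: Decrypt each letter (c - k) mod 26:
  X(23) - X(23) = (23-23) mod 26 = 0 = A
  U(20) - O(14) = (20-14) mod 26 = 6 = G
  V(21) - R(17) = (21-17) mod 26 = 4 = E
  L(11) - Y(24) = (11-24) mod 26 = 13 = N
  Q(16) - X(23) = (16-23) mod 26 = 19 = T
Plaintext: AGENT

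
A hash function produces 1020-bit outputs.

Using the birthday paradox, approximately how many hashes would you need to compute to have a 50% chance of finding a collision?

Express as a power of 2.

Step 1: The birthday paradox gives collision probability ~50% after sqrt(2^n) = 2^(n/2) hashes.
Step 2: For 1020-bit output: 2^(1020/2) = 2^510.
Step 3: Approximately 2^510 hash computations needed.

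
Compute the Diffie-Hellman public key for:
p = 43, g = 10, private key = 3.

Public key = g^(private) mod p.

Step 1: A = g^a mod p = 10^3 mod 43.
  10^1 mod 43 = 10
  10^2 mod 43 = (10 * 10) mod 43 = 14
  10^3 mod 43 = (14 * 10) mod 43 = 11
Result: A = 11.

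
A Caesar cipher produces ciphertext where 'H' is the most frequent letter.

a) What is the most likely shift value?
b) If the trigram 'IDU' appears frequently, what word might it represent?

Step 1: In English, 'E' is the most frequent letter (12.7%).
Step 2: The most frequent ciphertext letter is 'H' (position 7).
Step 3: Shift = (7 - 4) mod 26 = 3.
Step 4: Decrypt 'IDU' by shifting back 3:
  I -> F
  D -> A
  U -> R
Step 5: 'IDU' decrypts to 'FAR'.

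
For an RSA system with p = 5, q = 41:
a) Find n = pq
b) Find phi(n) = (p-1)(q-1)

Step 1: n = p * q = 5 * 41 = 205.
Step 2: phi(n) = (p-1)(q-1) = 4 * 40 = 160.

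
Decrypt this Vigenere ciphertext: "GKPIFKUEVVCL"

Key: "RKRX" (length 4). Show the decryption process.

Step 1: Key 'RKRX' has length 4. Extended key: RKRXRKRXRKRX
Step 2: Decrypt each position:
  G(6) - R(17) = 15 = P
  K(10) - K(10) = 0 = A
  P(15) - R(17) = 24 = Y
  I(8) - X(23) = 11 = L
  F(5) - R(17) = 14 = O
  K(10) - K(10) = 0 = A
  U(20) - R(17) = 3 = D
  E(4) - X(23) = 7 = H
  V(21) - R(17) = 4 = E
  V(21) - K(10) = 11 = L
  C(2) - R(17) = 11 = L
  L(11) - X(23) = 14 = O
Plaintext: PAYLOADHELLO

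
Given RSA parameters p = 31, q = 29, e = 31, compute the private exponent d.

Step 1: n = 31 * 29 = 899.
Step 2: phi(n) = 30 * 28 = 840.
Step 3: Find d such that 31 * d = 1 (mod 840).
Step 4: d = 31^(-1) mod 840 = 271.
Verification: 31 * 271 = 8401 = 10 * 840 + 1.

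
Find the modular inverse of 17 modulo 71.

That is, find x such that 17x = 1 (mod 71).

Step 1: We need x such that 17 * x = 1 (mod 71).
Step 2: Using the extended Euclidean algorithm or trial:
  17 * 46 = 782 = 11 * 71 + 1.
Step 3: Since 782 mod 71 = 1, the inverse is x = 46.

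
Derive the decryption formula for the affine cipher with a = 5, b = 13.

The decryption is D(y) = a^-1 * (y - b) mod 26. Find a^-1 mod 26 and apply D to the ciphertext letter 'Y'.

Step 1: Find a^-1, the modular inverse of 5 mod 26.
Step 2: We need 5 * a^-1 = 1 (mod 26).
Step 3: 5 * 21 = 105 = 4 * 26 + 1, so a^-1 = 21.
Step 4: D(y) = 21(y - 13) mod 26.
Step 5: Apply to 'Y' (y = 24): D(24) = 21 * (24 - 13) mod 26 = 21 * 11 mod 26 = 23 -> 'X'.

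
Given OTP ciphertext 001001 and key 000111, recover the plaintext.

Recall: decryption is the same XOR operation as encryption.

Step 1: XOR ciphertext with key:
  Ciphertext: 001001
  Key:        000111
  XOR:        001110
Step 2: Plaintext = 001110 = 14 in decimal.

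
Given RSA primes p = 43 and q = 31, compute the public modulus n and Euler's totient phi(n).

Step 1: n = p * q = 43 * 31 = 1333.
Step 2: phi(n) = (p-1)(q-1) = 42 * 30 = 1260.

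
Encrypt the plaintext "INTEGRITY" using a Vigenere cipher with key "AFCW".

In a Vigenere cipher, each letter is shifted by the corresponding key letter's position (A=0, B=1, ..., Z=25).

Step 1: Repeat key to match plaintext length:
  Plaintext: INTEGRITY
  Key:       AFCWAFCWA
Step 2: Encrypt each letter:
  I(8) + A(0) = (8+0) mod 26 = 8 = I
  N(13) + F(5) = (13+5) mod 26 = 18 = S
  T(19) + C(2) = (19+2) mod 26 = 21 = V
  E(4) + W(22) = (4+22) mod 26 = 0 = A
  G(6) + A(0) = (6+0) mod 26 = 6 = G
  R(17) + F(5) = (17+5) mod 26 = 22 = W
  I(8) + C(2) = (8+2) mod 26 = 10 = K
  T(19) + W(22) = (19+22) mod 26 = 15 = P
  Y(24) + A(0) = (24+0) mod 26 = 24 = Y
Ciphertext: ISVAGWKPY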